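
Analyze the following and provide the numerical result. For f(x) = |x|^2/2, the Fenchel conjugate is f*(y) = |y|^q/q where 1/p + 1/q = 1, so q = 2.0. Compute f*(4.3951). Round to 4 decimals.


The conjugate exponent q satisfies 1/p + 1/q = 1.
p = 2, so q = 2/(2 - 1) = 2.0
|y|^q = 4.3951^2.0 = 19.3169
f*(4.3951) = 19.3169 / 2.0 = 9.6585


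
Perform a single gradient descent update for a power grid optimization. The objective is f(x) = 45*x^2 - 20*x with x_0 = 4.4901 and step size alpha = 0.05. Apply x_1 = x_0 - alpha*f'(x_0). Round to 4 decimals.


We compute the gradient at x_0 and apply the update.
f'(x) = 90*x - 20
f'(4.4901) = 90*4.4901 - 20 = 384.109
x_1 = 4.4901 - 0.05*384.109 = -14.7154


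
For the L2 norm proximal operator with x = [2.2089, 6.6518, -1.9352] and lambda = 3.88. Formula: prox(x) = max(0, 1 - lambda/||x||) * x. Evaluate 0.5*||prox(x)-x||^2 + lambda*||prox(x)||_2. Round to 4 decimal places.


Step 1: Compute ||x||.
||x|| = 7.2712
Step 2: Compute scaling factor.
scale = max(0, 1 - 3.88/7.2712) = 0.4664
Step 3: prox(x) = [1.0302, 3.1023, -0.9026]
||prox(x)|| = 3.3912
Step 4: Proximal objective.
0.5*||prox-x||^2 = 7.5272
lambda*||prox|| = 13.1579
Total = 20.6851


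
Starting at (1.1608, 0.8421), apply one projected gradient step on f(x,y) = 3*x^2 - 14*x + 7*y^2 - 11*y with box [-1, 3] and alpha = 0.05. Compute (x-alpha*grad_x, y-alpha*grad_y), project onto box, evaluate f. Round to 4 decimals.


Step 1: Compute gradient at (1.1608, 0.8421).
grad_x = 2*3*1.1608 - 14 = -7.0352
grad_y = 2*7*0.8421 - 11 = 0.7894
Step 2: Gradient step.
x_raw = 1.1608 - 0.05*-7.0352 = 1.5126
y_raw = 0.8421 - 0.05*0.7894 = 0.8026
Step 3: Project onto [-1, 3].
x_proj = clip(1.5126) = 1.5126
y_proj = clip(0.8026) = 0.8026
Step 4: Evaluate f.
f(1.5126, 0.8026) = -18.6318


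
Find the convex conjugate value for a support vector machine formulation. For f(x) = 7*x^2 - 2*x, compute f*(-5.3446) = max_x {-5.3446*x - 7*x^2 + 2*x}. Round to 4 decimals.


f*(y) = sup_x {y*x - a*x^2 - b*x} = sup_x {(y-b)*x - a*x^2}
FOC: (y - b) - 2a*x = 0 => x* = (y - b)/(2a)
x* = (-5.3446 + 2)/(2*7) = -0.2389
f*(-5.3446) = (y-b)^2/(4a) = (-5.3446 + 2)^2/(4*7)
= 11.1863/28 = 0.3995


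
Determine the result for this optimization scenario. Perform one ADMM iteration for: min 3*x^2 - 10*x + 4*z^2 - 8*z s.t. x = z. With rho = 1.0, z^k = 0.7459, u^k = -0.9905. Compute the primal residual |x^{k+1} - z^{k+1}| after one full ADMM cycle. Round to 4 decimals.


ADMM iteration with rho = 1.0, z^k = 0.7459, u^k = -0.9905
Step 1: x-update.
Minimize 3*x^2 - 10*x + (1.0/2)*(x - 0.7459 - 0.9905)^2
FOC: (2*3 + 1.0)*x = 10 + 1.0*(0.7459 + 0.9905)
x^{k+1} = 1.6766
Step 2: z-update.
Minimize 4*z^2 - 8*z + (1.0/2)*(1.6766 - z - 0.9905)^2
FOC: (2*4 + 1.0)*z = 8 + 1.0*(1.6766 - 0.9905)
z^{k+1} = 0.9651
Step 3: u-update.
u^{k+1} = -0.9905 + 1.6766 - 0.9651 = -0.279
Step 4: Primal residual = |1.6766 - 0.9651| = 0.7115


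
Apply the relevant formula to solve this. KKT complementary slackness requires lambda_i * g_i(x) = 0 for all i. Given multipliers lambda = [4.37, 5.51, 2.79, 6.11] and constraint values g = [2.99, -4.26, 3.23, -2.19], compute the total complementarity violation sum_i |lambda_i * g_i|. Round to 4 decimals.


KKT complementary slackness check:
lambda_1 * g_1 = 4.37 * 2.99 = 13.0663
lambda_2 * g_2 = 5.51 * -4.26 = -23.4726
lambda_3 * g_3 = 2.79 * 3.23 = 9.0117
lambda_4 * g_4 = 6.11 * -2.19 = -13.3809
Total violation = 13.0663 + 23.4726 + 9.0117 + 13.3809 = 58.9315


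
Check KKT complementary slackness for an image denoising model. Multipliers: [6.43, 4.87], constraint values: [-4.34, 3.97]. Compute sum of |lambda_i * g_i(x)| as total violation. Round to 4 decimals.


KKT complementary slackness check:
lambda_1 * g_1 = 6.43 * -4.34 = -27.9062
lambda_2 * g_2 = 4.87 * 3.97 = 19.3339
Total violation = 27.9062 + 19.3339 = 47.2401


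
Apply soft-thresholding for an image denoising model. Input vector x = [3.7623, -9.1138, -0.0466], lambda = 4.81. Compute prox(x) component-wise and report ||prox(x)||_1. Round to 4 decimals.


Soft-thresholding with lambda = 4.81:
prox(3.7623) = sign(3.7623)*max(|3.7623| - 4.81, 0) = 0.0
prox(-9.1138) = sign(-9.1138)*max(|-9.1138| - 4.81, 0) = -4.3038
prox(-0.0466) = sign(-0.0466)*max(|-0.0466| - 4.81, 0) = 0.0
prox(x) = [0.0, -4.3038, 0.0]
||prox(x)||_1 = 0.0 + 4.3038 + 0.0 = 4.3038


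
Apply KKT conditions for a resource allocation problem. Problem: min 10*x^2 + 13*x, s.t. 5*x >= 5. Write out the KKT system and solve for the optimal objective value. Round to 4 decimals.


Step 1: Try lambda = 0 (constraint inactive).
x_unc = -13/(2*10) = -0.65
Check: 5*-0.65 = -3.25 < 5 -- violated!
Step 2: Constraint must be active: 5*x = 5
x* = 5/5 = 1.0
lambda = (2*10*1.0 + 13)/5 = 6.6
Step 3: Compute optimal value.
f(x*) = 10*1.0^2 + 13*1.0 = 23.0


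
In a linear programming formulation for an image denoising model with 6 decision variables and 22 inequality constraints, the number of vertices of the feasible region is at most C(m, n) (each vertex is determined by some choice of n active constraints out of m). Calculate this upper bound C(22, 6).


Each vertex corresponds to some choice of n active constraints out of m, so the number of vertices is at most C(m, n) = m! / (n!(m-n)!).
m = 22, n = 6
Numerator: 22 * 21 * 20 * 19 * 18 * 17
Denominator: 6! = 720
C(22, 6) = 74613


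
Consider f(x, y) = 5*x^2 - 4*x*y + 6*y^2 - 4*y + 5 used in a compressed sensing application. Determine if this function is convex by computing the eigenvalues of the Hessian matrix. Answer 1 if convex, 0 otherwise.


The Hessian of f(x,y) = 5*x^2 - 4*x*y + 6*y^2 - 4*y + 5 is:
H = [[10, -4], [-4, 12]]
Trace = 10 + 12 = 22
Determinant = 10*12 - (-4)^2 = 104
Discriminant = (22)^2 - 4*104 = 68.0
Eigenvalues: lambda_1 = 6.8769, lambda_2 = 15.1231
The function is convex.

1


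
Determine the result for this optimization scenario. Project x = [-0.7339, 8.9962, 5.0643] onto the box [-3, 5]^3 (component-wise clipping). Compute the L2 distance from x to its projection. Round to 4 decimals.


Project each component onto [-3, 5].
clip(-0.7339) = -0.7339, clip(8.9962) = 5.0, clip(5.0643) = 5.0
Projection = [-0.7339, 5.0, 5.0]
Squared diffs: [0.0, 15.9696, 0.0041]
Distance = sqrt(15.9737) = 3.9967


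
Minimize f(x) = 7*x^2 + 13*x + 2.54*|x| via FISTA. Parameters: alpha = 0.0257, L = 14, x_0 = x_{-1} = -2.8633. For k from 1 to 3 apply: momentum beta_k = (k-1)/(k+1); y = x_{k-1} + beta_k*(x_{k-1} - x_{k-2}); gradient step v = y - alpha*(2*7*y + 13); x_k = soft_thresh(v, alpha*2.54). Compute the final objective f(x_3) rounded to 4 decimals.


FISTA on f(x) = 7*x^2 + 13*x + 2.54*|x|
L = 14, alpha = 0.0257
Iteration 1: beta = 0.0, y = -2.8633 + 0.0*(-2.8633 + 2.8633) = -2.8633
  grad(y) = -27.0862, v = y - alpha*grad = -2.1672
  prox(v) = soft_thresh(-2.1672, 0.0653) = -2.1019
Iteration 2: beta = 0.3333, y = -2.1019 + 0.3333*(-2.1019 + 2.8633) = -1.8481
  grad(y) = -12.8735, v = y - alpha*grad = -1.5173
  prox(v) = soft_thresh(-1.5173, 0.0653) = -1.452
Iteration 3: beta = 0.5, y = -1.452 + 0.5*(-1.452 + 2.1019) = -1.127
  grad(y) = -2.7783, v = y - alpha*grad = -1.0556
  prox(v) = soft_thresh(-1.0556, 0.0653) = -0.9903
f(x_3) = 7*(-0.9903)^2 + 13*(-0.9903) + 2.54*|-0.9903| = -3.4935


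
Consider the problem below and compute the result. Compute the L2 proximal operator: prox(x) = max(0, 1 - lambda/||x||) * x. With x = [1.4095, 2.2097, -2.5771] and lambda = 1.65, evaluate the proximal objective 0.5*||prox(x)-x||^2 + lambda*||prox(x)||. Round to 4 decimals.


Step 1: Compute ||x||.
||x|| = 3.6757
Step 2: Compute scaling factor.
scale = max(0, 1 - 1.65/3.6757) = 0.5511
Step 3: prox(x) = [0.7768, 1.2178, -1.4203]
||prox(x)|| = 2.0257
Step 4: Proximal objective.
0.5*||prox-x||^2 = 1.3613
lambda*||prox|| = 3.3424
Total = 4.7037


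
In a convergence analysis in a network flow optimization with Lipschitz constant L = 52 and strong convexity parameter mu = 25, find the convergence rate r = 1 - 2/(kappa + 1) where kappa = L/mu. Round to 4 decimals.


Step 1: Compute the condition number.
kappa = L/mu = 52/25 = 2.08
Step 2: Compute the convergence rate.
r = 1 - 2/(kappa + 1) = 1 - 2*mu/(L + mu) = (L - mu)/(L + mu) = 27/77 = 0.3506


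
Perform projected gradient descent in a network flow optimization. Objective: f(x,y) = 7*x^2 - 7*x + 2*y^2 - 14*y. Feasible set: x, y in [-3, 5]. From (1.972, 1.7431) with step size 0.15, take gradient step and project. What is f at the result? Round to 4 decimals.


Step 1: Compute gradient at (1.972, 1.7431).
grad_x = 2*7*1.972 - 7 = 20.608
grad_y = 2*2*1.7431 - 14 = -7.0276
Step 2: Gradient step.
x_raw = 1.972 - 0.15*20.608 = -1.1192
y_raw = 1.7431 - 0.15*-7.0276 = 2.7972
Step 3: Project onto [-3, 5].
x_proj = clip(-1.1192) = -1.1192
y_proj = clip(2.7972) = 2.7972
Step 4: Evaluate f.
f(-1.1192, 2.7972) = -6.9096


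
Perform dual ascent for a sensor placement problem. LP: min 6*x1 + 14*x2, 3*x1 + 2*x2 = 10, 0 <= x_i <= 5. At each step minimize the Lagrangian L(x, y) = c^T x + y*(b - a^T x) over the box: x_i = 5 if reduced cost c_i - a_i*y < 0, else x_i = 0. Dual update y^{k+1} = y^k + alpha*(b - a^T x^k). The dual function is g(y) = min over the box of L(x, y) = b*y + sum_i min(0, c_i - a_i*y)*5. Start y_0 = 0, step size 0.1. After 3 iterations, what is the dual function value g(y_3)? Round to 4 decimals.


Dual ascent for LP: min 6*x1 + 14*x2, 3*x1 + 2*x2 = 10, 0 <= x_i <= 5
Step 1: y^k = 0.0, reduced costs: (6.0, 14.0)
  x^k = (0.0, 0.0), subgradient = b - a^T x = 10.0
  y^{k+1} = 0.0 + 0.1*10.0 = 1.0
Step 2: y^k = 1.0, reduced costs: (3.0, 12.0)
  x^k = (0.0, 0.0), subgradient = b - a^T x = 10.0
  y^{k+1} = 1.0 + 0.1*10.0 = 2.0
Step 3: y^k = 2.0, reduced costs: (0.0, 10.0)
  x^k = (0.0, 0.0), subgradient = b - a^T x = 10.0
  y^{k+1} = 2.0 + 0.1*10.0 = 3.0
Dual objective at y_3 = 3.0: reduced costs (-3.0, 8.0), box minimizer x = (5.0, 0.0)
g(y_3) = b*y + (c1 - a1*y)*x1 + (c2 - a2*y)*x2 = 10*3.0 + (-3.0)*5.0 + 8.0*0.0 = 30.0 - 15.0 + 0.0 = 15.0


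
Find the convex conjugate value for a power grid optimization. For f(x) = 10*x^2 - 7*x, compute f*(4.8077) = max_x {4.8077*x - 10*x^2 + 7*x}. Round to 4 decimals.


f*(y) = sup_x {y*x - a*x^2 - b*x} = sup_x {(y-b)*x - a*x^2}
FOC: (y - b) - 2a*x = 0 => x* = (y - b)/(2a)
x* = (4.8077 + 7)/(2*10) = 0.5904
f*(4.8077) = (y-b)^2/(4a) = (4.8077 + 7)^2/(4*10)
= 139.4218/40 = 3.4855


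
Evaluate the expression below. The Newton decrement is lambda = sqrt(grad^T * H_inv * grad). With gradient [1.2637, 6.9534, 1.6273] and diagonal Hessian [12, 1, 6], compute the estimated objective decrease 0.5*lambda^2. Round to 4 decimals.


Step 1: H is diagonal, so H^(-1) * g = [0.1053, 6.9534, 0.2712].
Step 2: g^T H^(-1) g = sum_i g_i^2 / H_ii
  = (1.2637)^2/12 + (6.9534)^2/1 + (1.6273)^2/6
  = 0.1331 + 48.3498 + 0.4414 = 48.9242
Step 3: Objective decrease = 0.5 * g^T H^(-1) g = 24.4621


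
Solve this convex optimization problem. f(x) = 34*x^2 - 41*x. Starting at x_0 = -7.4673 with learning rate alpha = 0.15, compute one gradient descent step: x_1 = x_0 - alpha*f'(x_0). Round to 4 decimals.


We compute the gradient at x_0 and apply the update.
f'(x) = 68*x - 41
f'(-7.4673) = 68*-7.4673 - 41 = -548.7764
x_1 = -7.4673 - 0.15*-548.7764 = 74.8492


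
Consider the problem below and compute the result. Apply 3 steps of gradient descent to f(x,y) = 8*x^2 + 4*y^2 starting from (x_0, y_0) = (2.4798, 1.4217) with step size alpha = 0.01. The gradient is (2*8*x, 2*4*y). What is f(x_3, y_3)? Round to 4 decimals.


Gradient descent on f(x,y) = 8*x^2 + 4*y^2.
Starting point: (2.4798, 1.4217), alpha = 0.01
Step 1: grad_x = 2*8*2.4798 = 39.6768, grad_y = 2*4*1.4217 = 11.3736
  x_1 = 2.4798 - 0.01*39.6768 = 2.083
  y_1 = 1.4217 - 0.01*11.3736 = 1.308
Step 2: grad_x = 2*8*2.083 = 33.3285, grad_y = 2*4*1.308 = 10.4637
  x_2 = 2.083 - 0.01*33.3285 = 1.7497
  y_2 = 1.308 - 0.01*10.4637 = 1.2033
Step 3: grad_x = 2*8*1.7497 = 27.996, grad_y = 2*4*1.2033 = 9.6266
  x_3 = 1.7497 - 0.01*27.996 = 1.4698
  y_3 = 1.2033 - 0.01*9.6266 = 1.1071
f(1.4698, 1.1071) = 8*1.4698^2 + 4*1.1071^2 = 22.1845


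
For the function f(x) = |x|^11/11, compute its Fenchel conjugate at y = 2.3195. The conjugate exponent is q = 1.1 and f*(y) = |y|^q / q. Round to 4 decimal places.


The conjugate exponent q satisfies 1/p + 1/q = 1.
p = 11, so q = 11/(11 - 1) = 1.1
|y|^q = 2.3195^1.1 = 2.5231
f*(2.3195) = 2.5231 / 1.1 = 2.2937


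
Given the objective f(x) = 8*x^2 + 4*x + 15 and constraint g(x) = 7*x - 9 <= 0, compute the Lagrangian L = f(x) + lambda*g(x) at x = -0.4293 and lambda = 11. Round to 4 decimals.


Step 1: Evaluate f(x).
f(-0.4293) = 8*(-0.4293)^2 + 4*(-0.4293) + 15 = 14.7572
Step 2: Evaluate g(x).
g(-0.4293) = 7*-0.4293 - 9 = -12.0051
Step 3: Compute Lagrangian.
L = 14.7572 + 11*-12.0051 = -117.2989


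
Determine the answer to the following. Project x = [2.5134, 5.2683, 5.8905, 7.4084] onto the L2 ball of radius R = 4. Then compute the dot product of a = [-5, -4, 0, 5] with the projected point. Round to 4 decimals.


Step 1: Compute ||x|| (intermediates to 6 decimals).
||x|| = sqrt(2.5134^2 + 5.2683^2 + 5.8905^2 + 7.4084^2) = 11.120007
Step 2: Project.
Since ||x|| > R, scale = R/||x|| = 4/11.120007 = 0.359712, proj(x) = scale * x
proj(x) = [0.9041, 1.895071, 2.118884, 2.66489]
Step 3: Dot product.
a^T * proj(x) = -5*0.9041 - 4*1.895071 + 0*2.118884 + 5*2.66489 = 1.2237


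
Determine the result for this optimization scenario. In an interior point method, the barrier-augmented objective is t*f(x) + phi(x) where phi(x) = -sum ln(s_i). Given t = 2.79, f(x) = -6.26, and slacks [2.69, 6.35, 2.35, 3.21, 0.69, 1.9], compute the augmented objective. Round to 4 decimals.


Step 1: Compute log-barrier.
ln values: [0.9895, 1.8485, 0.8544, 1.1663, -0.3711, 0.6419]
phi = -(0.9895 + 1.8485 + 0.8544 + 1.1663 - 0.3711 + 0.6419) = -5.1295
Step 2: Compute augmented objective.
t*f(x) = 2.79*-6.26 = -17.4654
Total = -17.4654 - 5.1295 = -22.5949


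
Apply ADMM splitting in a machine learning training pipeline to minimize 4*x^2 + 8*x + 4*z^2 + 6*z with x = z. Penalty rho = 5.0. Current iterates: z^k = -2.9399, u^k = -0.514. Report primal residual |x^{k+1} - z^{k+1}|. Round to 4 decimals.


ADMM iteration with rho = 5.0, z^k = -2.9399, u^k = -0.514
Step 1: x-update.
Minimize 4*x^2 + 8*x + (5.0/2)*(x + 2.9399 - 0.514)^2
FOC: (2*4 + 5.0)*x = -8 + 5.0*(-2.9399 + 0.514)
x^{k+1} = -1.5484
Step 2: z-update.
Minimize 4*z^2 + 6*z + (5.0/2)*(-1.5484 - z - 0.514)^2
FOC: (2*4 + 5.0)*z = -6 + 5.0*(-1.5484 - 0.514)
z^{k+1} = -1.2548
Step 3: u-update.
u^{k+1} = -0.514 - 1.5484 + 1.2548 = -0.8076
Step 4: Primal residual = |-1.5484 + 1.2548| = 0.2936


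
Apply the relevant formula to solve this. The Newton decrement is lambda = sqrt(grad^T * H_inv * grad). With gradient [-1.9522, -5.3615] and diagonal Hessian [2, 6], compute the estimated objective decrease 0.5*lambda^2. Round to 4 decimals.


Step 1: H is diagonal, so H^(-1) * g = [-0.9761, -0.8936].
Step 2: g^T H^(-1) g = sum_i g_i^2 / H_ii
  = (-1.9522)^2/2 + (-5.3615)^2/6
  = 1.9055 + 4.7909 = 6.6965
Step 3: Objective decrease = 0.5 * g^T H^(-1) g = 3.3482


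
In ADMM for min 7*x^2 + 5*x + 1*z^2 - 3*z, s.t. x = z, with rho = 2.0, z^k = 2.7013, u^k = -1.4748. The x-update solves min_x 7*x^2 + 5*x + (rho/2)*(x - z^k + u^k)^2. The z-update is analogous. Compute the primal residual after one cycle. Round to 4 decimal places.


ADMM iteration with rho = 2.0, z^k = 2.7013, u^k = -1.4748
Step 1: x-update.
Minimize 7*x^2 + 5*x + (2.0/2)*(x - 2.7013 - 1.4748)^2
FOC: (2*7 + 2.0)*x = -5 + 2.0*(2.7013 + 1.4748)
x^{k+1} = 0.2095
Step 2: z-update.
Minimize 1*z^2 - 3*z + (2.0/2)*(0.2095 - z - 1.4748)^2
FOC: (2*1 + 2.0)*z = 3 + 2.0*(0.2095 - 1.4748)
z^{k+1} = 0.1174
Step 3: u-update.
u^{k+1} = -1.4748 + 0.2095 - 0.1174 = -1.3826
Step 4: Primal residual = |0.2095 - 0.1174| = 0.0922


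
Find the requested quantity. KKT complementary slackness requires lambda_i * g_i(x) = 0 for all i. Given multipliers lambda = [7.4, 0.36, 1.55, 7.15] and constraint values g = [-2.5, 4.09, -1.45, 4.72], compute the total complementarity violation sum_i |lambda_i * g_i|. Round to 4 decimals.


KKT complementary slackness check:
lambda_1 * g_1 = 7.4 * -2.5 = -18.5
lambda_2 * g_2 = 0.36 * 4.09 = 1.4724
lambda_3 * g_3 = 1.55 * -1.45 = -2.2475
lambda_4 * g_4 = 7.15 * 4.72 = 33.748
Total violation = 18.5 + 1.4724 + 2.2475 + 33.748 = 55.9679


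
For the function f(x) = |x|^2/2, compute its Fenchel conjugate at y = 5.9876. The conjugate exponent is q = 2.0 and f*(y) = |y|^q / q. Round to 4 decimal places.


The conjugate exponent q satisfies 1/p + 1/q = 1.
p = 2, so q = 2/(2 - 1) = 2.0
|y|^q = 5.9876^2.0 = 35.8514
f*(5.9876) = 35.8514 / 2.0 = 17.9257


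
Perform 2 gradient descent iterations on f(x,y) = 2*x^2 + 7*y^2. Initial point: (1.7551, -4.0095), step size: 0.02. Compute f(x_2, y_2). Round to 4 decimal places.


Gradient descent on f(x,y) = 2*x^2 + 7*y^2.
Starting point: (1.7551, -4.0095), alpha = 0.02
Step 1: grad_x = 2*2*1.7551 = 7.0204, grad_y = 2*7*-4.0095 = -56.133
  x_1 = 1.7551 - 0.02*7.0204 = 1.6147
  y_1 = -4.0095 - 0.02*-56.133 = -2.8868
Step 2: grad_x = 2*2*1.6147 = 6.4588, grad_y = 2*7*-2.8868 = -40.4158
  x_2 = 1.6147 - 0.02*6.4588 = 1.4855
  y_2 = -2.8868 - 0.02*-40.4158 = -2.0785
f(1.4855, -2.0785) = 2*1.4855^2 + 7*(-2.0785)^2 = 34.6554


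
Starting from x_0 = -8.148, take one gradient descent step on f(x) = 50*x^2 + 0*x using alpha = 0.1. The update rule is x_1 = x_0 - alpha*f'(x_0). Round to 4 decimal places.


We compute the gradient at x_0 and apply the update.
f'(x) = 100*x + 0
f'(-8.148) = 100*-8.148 + 0 = -814.8
x_1 = -8.148 - 0.1*-814.8 = 73.332


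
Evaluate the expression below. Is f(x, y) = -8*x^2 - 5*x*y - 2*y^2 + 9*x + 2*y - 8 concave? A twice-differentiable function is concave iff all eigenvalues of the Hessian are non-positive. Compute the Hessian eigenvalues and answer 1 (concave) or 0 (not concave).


The Hessian of f(x,y) = -8*x^2 - 5*x*y - 2*y^2 + 9*x + 2*y - 8 is:
H = [[-16, -5], [-5, -4]]
Trace = -16 - 4 = -20
Determinant = -16*-4 - (-5)^2 = 39
Discriminant = (-20)^2 - 4*39 = 244.0
Eigenvalues: lambda_1 = -17.8102, lambda_2 = -2.1898
The function is concave.

1


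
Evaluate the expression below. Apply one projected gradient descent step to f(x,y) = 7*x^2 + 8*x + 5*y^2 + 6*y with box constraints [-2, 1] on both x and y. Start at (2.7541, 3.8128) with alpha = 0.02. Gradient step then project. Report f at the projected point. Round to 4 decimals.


Step 1: Compute gradient at (2.7541, 3.8128).
grad_x = 2*7*2.7541 + 8 = 46.5574
grad_y = 2*5*3.8128 + 6 = 44.128
Step 2: Gradient step.
x_raw = 2.7541 - 0.02*46.5574 = 1.823
y_raw = 3.8128 - 0.02*44.128 = 2.9302
Step 3: Project onto [-2, 1].
x_proj = clip(1.823) = 1.0
y_proj = clip(2.9302) = 1.0
Step 4: Evaluate f.
f(1.0, 1.0) = 26.0


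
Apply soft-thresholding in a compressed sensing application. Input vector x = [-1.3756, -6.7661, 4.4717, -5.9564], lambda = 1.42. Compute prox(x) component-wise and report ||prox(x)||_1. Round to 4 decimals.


Soft-thresholding with lambda = 1.42:
prox(-1.3756) = sign(-1.3756)*max(|-1.3756| - 1.42, 0) = 0.0
prox(-6.7661) = sign(-6.7661)*max(|-6.7661| - 1.42, 0) = -5.3461
prox(4.4717) = sign(4.4717)*max(|4.4717| - 1.42, 0) = 3.0517
prox(-5.9564) = sign(-5.9564)*max(|-5.9564| - 1.42, 0) = -4.5364
prox(x) = [0.0, -5.3461, 3.0517, -4.5364]
||prox(x)||_1 = 0.0 + 5.3461 + 3.0517 + 4.5364 = 12.9342


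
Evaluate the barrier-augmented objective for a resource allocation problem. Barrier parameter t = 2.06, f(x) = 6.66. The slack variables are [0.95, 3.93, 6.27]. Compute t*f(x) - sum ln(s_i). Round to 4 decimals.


Step 1: Compute log-barrier.
ln values: [-0.0513, 1.3686, 1.8358]
phi = -(-0.0513 + 1.3686 + 1.8358) = -3.1531
Step 2: Compute augmented objective.
t*f(x) = 2.06*6.66 = 13.7196
Total = 13.7196 - 3.1531 = 10.5665


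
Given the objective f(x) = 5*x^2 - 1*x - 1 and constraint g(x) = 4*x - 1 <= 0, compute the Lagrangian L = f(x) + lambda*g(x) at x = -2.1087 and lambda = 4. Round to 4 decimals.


Step 1: Evaluate f(x).
f(-2.1087) = 5*(-2.1087)^2 - 1*(-2.1087) - 1 = 23.3418
Step 2: Evaluate g(x).
g(-2.1087) = 4*-2.1087 - 1 = -9.4348
Step 3: Compute Lagrangian.
L = 23.3418 + 4*-9.4348 = -14.3974


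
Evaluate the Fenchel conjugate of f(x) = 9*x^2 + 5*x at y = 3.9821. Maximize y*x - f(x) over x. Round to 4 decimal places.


f*(y) = sup_x {y*x - a*x^2 - b*x} = sup_x {(y-b)*x - a*x^2}
FOC: (y - b) - 2a*x = 0 => x* = (y - b)/(2a)
x* = (3.9821 - 5)/(2*9) = -0.0566
f*(3.9821) = (y-b)^2/(4a) = (3.9821 - 5)^2/(4*9)
= 1.0361/36 = 0.0288


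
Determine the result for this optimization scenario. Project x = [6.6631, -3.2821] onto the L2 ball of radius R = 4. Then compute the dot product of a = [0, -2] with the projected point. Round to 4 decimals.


Step 1: Compute ||x|| (intermediates to 6 decimals).
||x|| = sqrt(6.6631^2 + (-3.2821)^2) = 7.427589
Step 2: Project.
Since ||x|| > R, scale = R/||x|| = 4/7.427589 = 0.538533, proj(x) = scale * x
proj(x) = [3.588299, -1.767519]
Step 3: Dot product.
a^T * proj(x) = 0*3.588299 - 2*(-1.767519) = 3.535


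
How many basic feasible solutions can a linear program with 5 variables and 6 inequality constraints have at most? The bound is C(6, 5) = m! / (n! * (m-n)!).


Each vertex corresponds to some choice of n active constraints out of m, so the number of vertices is at most C(m, n) = m! / (n!(m-n)!).
m = 6, n = 5
Numerator: 6 * 5 * 4 * 3 * 2
Denominator: 5! = 120
C(6, 5) = 6


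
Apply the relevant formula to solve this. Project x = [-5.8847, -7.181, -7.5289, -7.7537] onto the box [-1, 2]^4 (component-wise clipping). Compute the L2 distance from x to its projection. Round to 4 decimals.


Project each component onto [-1, 2].
clip(-5.8847) = -1.0, clip(-7.181) = -1.0, clip(-7.5289) = -1.0, clip(-7.7537) = -1.0
Projection = [-1.0, -1.0, -1.0, -1.0]
Squared diffs: [23.8603, 38.2048, 42.6265, 45.6125]
Distance = sqrt(150.3041) = 12.2599


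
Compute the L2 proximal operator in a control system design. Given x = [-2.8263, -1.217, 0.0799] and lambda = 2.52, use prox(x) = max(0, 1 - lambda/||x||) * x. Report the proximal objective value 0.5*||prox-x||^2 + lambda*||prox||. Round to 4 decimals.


Step 1: Compute ||x||.
||x|| = 3.0782
Step 2: Compute scaling factor.
scale = max(0, 1 - 2.52/3.0782) = 0.1813
Step 3: prox(x) = [-0.5125, -0.2207, 0.0145]
||prox(x)|| = 0.5582
Step 4: Proximal objective.
0.5*||prox-x||^2 = 3.1752
lambda*||prox|| = 1.4067
Total = 4.5819


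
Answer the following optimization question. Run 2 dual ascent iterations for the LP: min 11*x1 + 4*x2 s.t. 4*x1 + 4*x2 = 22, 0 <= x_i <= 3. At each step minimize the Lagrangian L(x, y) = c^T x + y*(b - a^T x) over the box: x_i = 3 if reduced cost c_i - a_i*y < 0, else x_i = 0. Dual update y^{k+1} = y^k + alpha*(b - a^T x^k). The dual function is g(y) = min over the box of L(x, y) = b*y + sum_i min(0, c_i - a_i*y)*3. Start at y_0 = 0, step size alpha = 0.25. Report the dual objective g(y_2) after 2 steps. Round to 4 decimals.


Dual ascent for LP: min 11*x1 + 4*x2, 4*x1 + 4*x2 = 22, 0 <= x_i <= 3
Step 1: y^k = 0.0, reduced costs: (11.0, 4.0)
  x^k = (0.0, 0.0), subgradient = b - a^T x = 22.0
  y^{k+1} = 0.0 + 0.25*22.0 = 5.5
Step 2: y^k = 5.5, reduced costs: (-11.0, -18.0)
  x^k = (3.0, 3.0), subgradient = b - a^T x = -2.0
  y^{k+1} = 5.5 + 0.25*-2.0 = 5.0
Dual objective at y_2 = 5.0: reduced costs (-9.0, -16.0), box minimizer x = (3.0, 3.0)
g(y_2) = b*y + (c1 - a1*y)*x1 + (c2 - a2*y)*x2 = 22*5.0 + (-9.0)*3.0 + (-16.0)*3.0 = 110.0 - 27.0 - 48.0 = 35.0


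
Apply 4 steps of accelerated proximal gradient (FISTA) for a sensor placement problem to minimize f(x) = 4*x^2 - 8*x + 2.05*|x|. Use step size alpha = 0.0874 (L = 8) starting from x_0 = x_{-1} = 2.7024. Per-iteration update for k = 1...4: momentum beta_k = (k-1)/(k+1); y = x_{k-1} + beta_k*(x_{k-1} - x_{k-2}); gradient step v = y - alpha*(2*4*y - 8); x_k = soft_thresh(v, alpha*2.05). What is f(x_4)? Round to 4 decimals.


FISTA on f(x) = 4*x^2 - 8*x + 2.05*|x|
L = 8, alpha = 0.0874
Iteration 1: beta = 0.0, y = 2.7024 + 0.0*(2.7024 - 2.7024) = 2.7024
  grad(y) = 13.6192, v = y - alpha*grad = 1.5121
  prox(v) = soft_thresh(1.5121, 0.1792) = 1.3329
Iteration 2: beta = 0.3333, y = 1.3329 + 0.3333*(1.3329 - 2.7024) = 0.8764
  grad(y) = -0.9887, v = y - alpha*grad = 0.9628
  prox(v) = soft_thresh(0.9628, 0.1792) = 0.7837
Iteration 3: beta = 0.5, y = 0.7837 + 0.5*(0.7837 - 1.3329) = 0.509
  grad(y) = -3.9278, v = y - alpha*grad = 0.8523
  prox(v) = soft_thresh(0.8523, 0.1792) = 0.6731
Iteration 4: beta = 0.6, y = 0.6731 + 0.6*(0.6731 - 0.7837) = 0.6068
  grad(y) = -3.1453, v = y - alpha*grad = 0.8817
  prox(v) = soft_thresh(0.8817, 0.1792) = 0.7026
f(x_4) = 4*0.7026^2 - 8*0.7026 + 2.05*|0.7026| = -2.2059


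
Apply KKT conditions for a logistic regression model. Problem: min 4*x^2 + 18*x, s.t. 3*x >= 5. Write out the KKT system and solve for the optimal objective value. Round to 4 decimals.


Step 1: Try lambda = 0 (constraint inactive).
x_unc = -18/(2*4) = -2.25
Check: 3*-2.25 = -6.75 < 5 -- violated!
Step 2: Constraint must be active: 3*x = 5
x* = 5/3 = 1.6667 (rounded; the exact value 5/3 is used below)
lambda = (2*4*(5/3) + 18)/3 = 10.4444
Step 3: Compute optimal value.
f(x*) = 4*(5/3)^2 + 18*(5/3) = 41.1111


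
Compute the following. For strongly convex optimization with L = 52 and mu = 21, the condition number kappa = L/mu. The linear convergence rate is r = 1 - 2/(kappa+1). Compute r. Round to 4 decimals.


Step 1: Compute the condition number.
kappa = L/mu = 52/21 = 2.4762
Step 2: Compute the convergence rate.
r = 1 - 2/(kappa + 1) = 1 - 2*mu/(L + mu) = (L - mu)/(L + mu) = 31/73 = 0.4247


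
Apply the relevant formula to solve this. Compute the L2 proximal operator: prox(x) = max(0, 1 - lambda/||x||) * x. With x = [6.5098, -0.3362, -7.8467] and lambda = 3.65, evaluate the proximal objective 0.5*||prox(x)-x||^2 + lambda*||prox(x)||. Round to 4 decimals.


Step 1: Compute ||x||.
||x|| = 10.201
Step 2: Compute scaling factor.
scale = max(0, 1 - 3.65/10.201) = 0.6422
Step 3: prox(x) = [4.1806, -0.2159, -5.0391]
||prox(x)|| = 6.551
Step 4: Proximal objective.
0.5*||prox-x||^2 = 6.6613
lambda*||prox|| = 23.9112
Total = 30.5725


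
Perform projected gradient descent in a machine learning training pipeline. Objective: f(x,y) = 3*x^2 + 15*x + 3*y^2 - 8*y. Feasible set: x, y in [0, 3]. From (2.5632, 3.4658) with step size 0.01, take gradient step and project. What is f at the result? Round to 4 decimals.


Step 1: Compute gradient at (2.5632, 3.4658).
grad_x = 2*3*2.5632 + 15 = 30.3792
grad_y = 2*3*3.4658 - 8 = 12.7948
Step 2: Gradient step.
x_raw = 2.5632 - 0.01*30.3792 = 2.2594
y_raw = 3.4658 - 0.01*12.7948 = 3.3379
Step 3: Project onto [0, 3].
x_proj = clip(2.2594) = 2.2594
y_proj = clip(3.3379) = 3.0
Step 4: Evaluate f.
f(2.2594, 3.0) = 52.2059


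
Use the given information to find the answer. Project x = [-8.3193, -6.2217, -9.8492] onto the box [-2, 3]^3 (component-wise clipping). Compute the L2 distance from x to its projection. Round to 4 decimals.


Project each component onto [-2, 3].
clip(-8.3193) = -2.0, clip(-6.2217) = -2.0, clip(-9.8492) = -2.0
Projection = [-2.0, -2.0, -2.0]
Squared diffs: [39.9336, 17.8228, 61.6099]
Distance = sqrt(119.3663) = 10.9255


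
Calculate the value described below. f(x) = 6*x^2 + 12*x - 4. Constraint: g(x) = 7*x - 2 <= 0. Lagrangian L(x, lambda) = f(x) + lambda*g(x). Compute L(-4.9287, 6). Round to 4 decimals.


Step 1: Evaluate f(x).
f(-4.9287) = 6*(-4.9287)^2 + 12*(-4.9287) - 4 = 82.6081
Step 2: Evaluate g(x).
g(-4.9287) = 7*-4.9287 - 2 = -36.5009
Step 3: Compute Lagrangian.
L = 82.6081 + 6*-36.5009 = -136.3973


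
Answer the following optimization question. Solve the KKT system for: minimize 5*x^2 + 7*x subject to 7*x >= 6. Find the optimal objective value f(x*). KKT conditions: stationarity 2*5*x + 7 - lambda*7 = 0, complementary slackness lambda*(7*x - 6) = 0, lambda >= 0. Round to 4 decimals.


Step 1: Try lambda = 0 (constraint inactive).
x_unc = -7/(2*5) = -0.7
Check: 7*-0.7 = -4.9 < 6 -- violated!
Step 2: Constraint must be active: 7*x = 6
x* = 6/7 = 0.8571 (rounded; the exact value 6/7 is used below)
lambda = (2*5*(6/7) + 7)/7 = 2.2245
Step 3: Compute optimal value.
f(x*) = 5*(6/7)^2 + 7*(6/7) = 9.6735


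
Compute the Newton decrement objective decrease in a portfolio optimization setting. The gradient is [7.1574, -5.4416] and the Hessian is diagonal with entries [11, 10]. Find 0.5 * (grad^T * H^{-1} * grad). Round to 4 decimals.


Step 1: H is diagonal, so H^(-1) * g = [0.6507, -0.5442].
Step 2: g^T H^(-1) g = sum_i g_i^2 / H_ii
  = (7.1574)^2/11 + (-5.4416)^2/10
  = 4.6571 + 2.9611 = 7.6182
Step 3: Objective decrease = 0.5 * g^T H^(-1) g = 3.8091


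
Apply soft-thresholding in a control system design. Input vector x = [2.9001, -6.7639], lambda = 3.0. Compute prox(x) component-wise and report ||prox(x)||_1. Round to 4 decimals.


Soft-thresholding with lambda = 3.0:
prox(2.9001) = sign(2.9001)*max(|2.9001| - 3.0, 0) = 0.0
prox(-6.7639) = sign(-6.7639)*max(|-6.7639| - 3.0, 0) = -3.7639
prox(x) = [0.0, -3.7639]
||prox(x)||_1 = 0.0 + 3.7639 = 3.7639


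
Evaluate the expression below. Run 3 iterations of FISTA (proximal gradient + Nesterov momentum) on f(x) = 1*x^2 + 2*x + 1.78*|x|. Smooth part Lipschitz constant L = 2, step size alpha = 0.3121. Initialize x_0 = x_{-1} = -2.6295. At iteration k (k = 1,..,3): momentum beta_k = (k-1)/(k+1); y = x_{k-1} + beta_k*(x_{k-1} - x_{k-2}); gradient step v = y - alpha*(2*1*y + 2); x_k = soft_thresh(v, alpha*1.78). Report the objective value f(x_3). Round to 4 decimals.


FISTA on f(x) = 1*x^2 + 2*x + 1.78*|x|
L = 2, alpha = 0.3121
Iteration 1: beta = 0.0, y = -2.6295 + 0.0*(-2.6295 + 2.6295) = -2.6295
  grad(y) = -3.259, v = y - alpha*grad = -1.6124
  prox(v) = soft_thresh(-1.6124, 0.5555) = -1.0568
Iteration 2: beta = 0.3333, y = -1.0568 + 0.3333*(-1.0568 + 2.6295) = -0.5326
  grad(y) = 0.9348, v = y - alpha*grad = -0.8244
  prox(v) = soft_thresh(-0.8244, 0.5555) = -0.2688
Iteration 3: beta = 0.5, y = -0.2688 + 0.5*(-0.2688 + 1.0568) = 0.1252
  grad(y) = 2.2504, v = y - alpha*grad = -0.5772
  prox(v) = soft_thresh(-0.5772, 0.5555) = -0.0216
f(x_3) = 1*(-0.0216)^2 + 2*(-0.0216) + 1.78*|-0.0216| = -0.0043


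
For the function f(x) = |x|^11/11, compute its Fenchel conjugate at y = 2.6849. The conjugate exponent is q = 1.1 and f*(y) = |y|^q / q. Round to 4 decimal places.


The conjugate exponent q satisfies 1/p + 1/q = 1.
p = 11, so q = 11/(11 - 1) = 1.1
|y|^q = 2.6849^1.1 = 2.9636
f*(2.6849) = 2.9636 / 1.1 = 2.6942


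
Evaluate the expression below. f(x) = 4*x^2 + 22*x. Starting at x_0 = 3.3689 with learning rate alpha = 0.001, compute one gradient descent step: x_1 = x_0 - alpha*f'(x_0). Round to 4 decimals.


We compute the gradient at x_0 and apply the update.
f'(x) = 8*x + 22
f'(3.3689) = 8*3.3689 + 22 = 48.9512
x_1 = 3.3689 - 0.001*48.9512 = 3.3199


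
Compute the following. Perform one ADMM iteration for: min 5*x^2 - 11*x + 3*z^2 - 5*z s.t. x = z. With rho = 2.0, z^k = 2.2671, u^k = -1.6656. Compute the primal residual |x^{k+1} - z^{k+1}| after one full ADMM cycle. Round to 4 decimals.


ADMM iteration with rho = 2.0, z^k = 2.2671, u^k = -1.6656
Step 1: x-update.
Minimize 5*x^2 - 11*x + (2.0/2)*(x - 2.2671 - 1.6656)^2
FOC: (2*5 + 2.0)*x = 11 + 2.0*(2.2671 + 1.6656)
x^{k+1} = 1.5721
Step 2: z-update.
Minimize 3*z^2 - 5*z + (2.0/2)*(1.5721 - z - 1.6656)^2
FOC: (2*3 + 2.0)*z = 5 + 2.0*(1.5721 - 1.6656)
z^{k+1} = 0.6016
Step 3: u-update.
u^{k+1} = -1.6656 + 1.5721 - 0.6016 = -0.6951
Step 4: Primal residual = |1.5721 - 0.6016| = 0.9705


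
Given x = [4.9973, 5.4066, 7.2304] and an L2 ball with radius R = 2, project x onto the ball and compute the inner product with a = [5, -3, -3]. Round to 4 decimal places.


Step 1: Compute ||x|| (intermediates to 6 decimals).
||x|| = sqrt(4.9973^2 + 5.4066^2 + 7.2304^2) = 10.319061
Step 2: Project.
Since ||x|| > R, scale = R/||x|| = 2/10.319061 = 0.193816, proj(x) = scale * x
proj(x) = [0.968557, 1.047886, 1.401367]
Step 3: Dot product.
a^T * proj(x) = 5*0.968557 - 3*1.047886 - 3*1.401367 = -2.505


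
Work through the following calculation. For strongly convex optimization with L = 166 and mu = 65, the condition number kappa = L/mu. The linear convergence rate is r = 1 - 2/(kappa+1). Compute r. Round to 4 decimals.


Step 1: Compute the condition number.
kappa = L/mu = 166/65 = 2.5538
Step 2: Compute the convergence rate.
r = 1 - 2/(kappa + 1) = 1 - 2*mu/(L + mu) = (L - mu)/(L + mu) = 101/231 = 0.4372


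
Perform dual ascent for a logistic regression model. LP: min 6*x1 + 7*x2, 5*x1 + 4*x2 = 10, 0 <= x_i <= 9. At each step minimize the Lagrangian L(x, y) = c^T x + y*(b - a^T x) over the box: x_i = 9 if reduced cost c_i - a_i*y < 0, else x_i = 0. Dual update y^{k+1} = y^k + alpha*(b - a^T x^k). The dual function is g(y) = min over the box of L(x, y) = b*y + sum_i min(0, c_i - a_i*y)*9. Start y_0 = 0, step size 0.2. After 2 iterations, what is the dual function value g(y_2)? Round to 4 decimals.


Dual ascent for LP: min 6*x1 + 7*x2, 5*x1 + 4*x2 = 10, 0 <= x_i <= 9
Step 1: y^k = 0.0, reduced costs: (6.0, 7.0)
  x^k = (0.0, 0.0), subgradient = b - a^T x = 10.0
  y^{k+1} = 0.0 + 0.2*10.0 = 2.0
Step 2: y^k = 2.0, reduced costs: (-4.0, -1.0)
  x^k = (9.0, 9.0), subgradient = b - a^T x = -71.0
  y^{k+1} = 2.0 + 0.2*-71.0 = -12.2
Dual objective at y_2 = -12.2: reduced costs (67.0, 55.8), box minimizer x = (0.0, 0.0)
g(y_2) = b*y + (c1 - a1*y)*x1 + (c2 - a2*y)*x2 = 10*(-12.2) + 67.0*0.0 + 55.8*0.0 = -122.0 + 0.0 + 0.0 = -122.0


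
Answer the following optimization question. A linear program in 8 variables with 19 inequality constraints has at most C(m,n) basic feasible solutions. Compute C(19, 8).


Each vertex corresponds to some choice of n active constraints out of m, so the number of vertices is at most C(m, n) = m! / (n!(m-n)!).
m = 19, n = 8
Numerator: 19 * 18 * 17 * 16 * 15 * 14 * 13 * 12
Denominator: 8! = 40320
C(19, 8) = 75582


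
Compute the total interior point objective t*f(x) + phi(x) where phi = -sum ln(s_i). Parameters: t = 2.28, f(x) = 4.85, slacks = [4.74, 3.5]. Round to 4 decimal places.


Step 1: Compute log-barrier.
ln values: [1.556, 1.2528]
phi = -(1.556 + 1.2528) = -2.8088
Step 2: Compute augmented objective.
t*f(x) = 2.28*4.85 = 11.058
Total = 11.058 - 2.8088 = 8.2492


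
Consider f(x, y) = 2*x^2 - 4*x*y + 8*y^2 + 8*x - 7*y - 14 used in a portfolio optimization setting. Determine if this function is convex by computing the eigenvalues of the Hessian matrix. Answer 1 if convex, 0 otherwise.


The Hessian of f(x,y) = 2*x^2 - 4*x*y + 8*y^2 + 8*x - 7*y - 14 is:
H = [[4, -4], [-4, 16]]
Trace = 4 + 16 = 20
Determinant = 4*16 - (-4)^2 = 48
Discriminant = (20)^2 - 4*48 = 208.0
Eigenvalues: lambda_1 = 2.7889, lambda_2 = 17.2111
The function is convex.

1


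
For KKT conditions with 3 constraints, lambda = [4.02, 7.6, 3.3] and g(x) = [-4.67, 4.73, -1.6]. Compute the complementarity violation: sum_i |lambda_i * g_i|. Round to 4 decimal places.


KKT complementary slackness check:
lambda_1 * g_1 = 4.02 * -4.67 = -18.7734
lambda_2 * g_2 = 7.6 * 4.73 = 35.948
lambda_3 * g_3 = 3.3 * -1.6 = -5.28
Total violation = 18.7734 + 35.948 + 5.28 = 60.0014


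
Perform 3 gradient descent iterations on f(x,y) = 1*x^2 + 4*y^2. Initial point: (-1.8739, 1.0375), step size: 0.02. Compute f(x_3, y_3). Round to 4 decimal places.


Gradient descent on f(x,y) = 1*x^2 + 4*y^2.
Starting point: (-1.8739, 1.0375), alpha = 0.02
Step 1: grad_x = 2*1*-1.8739 = -3.7478, grad_y = 2*4*1.0375 = 8.3
  x_1 = -1.8739 - 0.02*-3.7478 = -1.7989
  y_1 = 1.0375 - 0.02*8.3 = 0.8715
Step 2: grad_x = 2*1*-1.7989 = -3.5979, grad_y = 2*4*0.8715 = 6.972
  x_2 = -1.7989 - 0.02*-3.5979 = -1.727
  y_2 = 0.8715 - 0.02*6.972 = 0.7321
Step 3: grad_x = 2*1*-1.727 = -3.454, grad_y = 2*4*0.7321 = 5.8565
  x_3 = -1.727 - 0.02*-3.454 = -1.6579
  y_3 = 0.7321 - 0.02*5.8565 = 0.6149
f(-1.6579, 0.6149) = 1*(-1.6579)^2 + 4*0.6149^2 = 4.2612


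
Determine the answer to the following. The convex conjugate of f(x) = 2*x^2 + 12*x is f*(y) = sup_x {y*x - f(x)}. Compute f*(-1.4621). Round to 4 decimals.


f*(y) = sup_x {y*x - a*x^2 - b*x} = sup_x {(y-b)*x - a*x^2}
FOC: (y - b) - 2a*x = 0 => x* = (y - b)/(2a)
x* = (-1.4621 - 12)/(2*2) = -3.3655
f*(-1.4621) = (y-b)^2/(4a) = (-1.4621 - 12)^2/(4*2)
= 181.2281/8 = 22.6535


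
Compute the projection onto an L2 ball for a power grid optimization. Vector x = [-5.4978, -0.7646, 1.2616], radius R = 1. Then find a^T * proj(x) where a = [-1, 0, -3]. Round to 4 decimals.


Step 1: Compute ||x|| (intermediates to 6 decimals).
||x|| = sqrt((-5.4978)^2 + (-0.7646)^2 + 1.2616^2) = 5.69228
Step 2: Project.
Since ||x|| > R, scale = R/||x|| = 1/5.69228 = 0.175677, proj(x) = scale * x
proj(x) = [-0.965837, -0.134323, 0.221634]
Step 3: Dot product.
a^T * proj(x) = -1*(-0.965837) + 0*(-0.134323) - 3*0.221634 = 0.3009


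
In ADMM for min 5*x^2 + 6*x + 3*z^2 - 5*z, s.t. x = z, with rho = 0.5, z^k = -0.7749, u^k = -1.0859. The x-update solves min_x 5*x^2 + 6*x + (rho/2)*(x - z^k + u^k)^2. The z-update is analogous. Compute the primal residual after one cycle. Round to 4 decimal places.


ADMM iteration with rho = 0.5, z^k = -0.7749, u^k = -1.0859
Step 1: x-update.
Minimize 5*x^2 + 6*x + (0.5/2)*(x + 0.7749 - 1.0859)^2
FOC: (2*5 + 0.5)*x = -6 + 0.5*(-0.7749 + 1.0859)
x^{k+1} = -0.5566
Step 2: z-update.
Minimize 3*z^2 - 5*z + (0.5/2)*(-0.5566 - z - 1.0859)^2
FOC: (2*3 + 0.5)*z = 5 + 0.5*(-0.5566 - 1.0859)
z^{k+1} = 0.6429
Step 3: u-update.
u^{k+1} = -1.0859 - 0.5566 - 0.6429 = -2.2854
Step 4: Primal residual = |-0.5566 - 0.6429| = 1.1995


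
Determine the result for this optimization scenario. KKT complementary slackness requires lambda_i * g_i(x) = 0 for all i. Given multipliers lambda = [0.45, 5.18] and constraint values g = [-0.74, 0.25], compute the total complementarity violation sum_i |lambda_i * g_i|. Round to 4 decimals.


KKT complementary slackness check:
lambda_1 * g_1 = 0.45 * -0.74 = -0.333
lambda_2 * g_2 = 5.18 * 0.25 = 1.295
Total violation = 0.333 + 1.295 = 1.628


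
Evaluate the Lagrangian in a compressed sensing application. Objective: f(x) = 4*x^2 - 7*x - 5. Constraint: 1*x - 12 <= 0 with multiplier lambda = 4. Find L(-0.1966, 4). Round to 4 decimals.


Step 1: Evaluate f(x).
f(-0.1966) = 4*(-0.1966)^2 - 7*(-0.1966) - 5 = -3.4692
Step 2: Evaluate g(x).
g(-0.1966) = 1*-0.1966 - 12 = -12.1966
Step 3: Compute Lagrangian.
L = -3.4692 + 4*-12.1966 = -52.2556


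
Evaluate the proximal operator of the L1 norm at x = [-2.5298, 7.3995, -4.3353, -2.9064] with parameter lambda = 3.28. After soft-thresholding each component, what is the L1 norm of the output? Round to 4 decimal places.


Soft-thresholding with lambda = 3.28:
prox(-2.5298) = sign(-2.5298)*max(|-2.5298| - 3.28, 0) = 0.0
prox(7.3995) = sign(7.3995)*max(|7.3995| - 3.28, 0) = 4.1195
prox(-4.3353) = sign(-4.3353)*max(|-4.3353| - 3.28, 0) = -1.0553
prox(-2.9064) = sign(-2.9064)*max(|-2.9064| - 3.28, 0) = 0.0
prox(x) = [0.0, 4.1195, -1.0553, 0.0]
||prox(x)||_1 = 0.0 + 4.1195 + 1.0553 + 0.0 = 5.1748


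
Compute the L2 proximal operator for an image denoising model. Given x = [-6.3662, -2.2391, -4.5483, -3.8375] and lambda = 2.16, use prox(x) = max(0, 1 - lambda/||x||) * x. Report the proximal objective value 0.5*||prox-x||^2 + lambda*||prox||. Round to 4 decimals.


Step 1: Compute ||x||.
||x|| = 8.9975
Step 2: Compute scaling factor.
scale = max(0, 1 - 2.16/8.9975) = 0.7599
Step 3: prox(x) = [-4.8379, -1.7016, -3.4564, -2.9162]
||prox(x)|| = 6.8375
Step 4: Proximal objective.
0.5*||prox-x||^2 = 2.3328
lambda*||prox|| = 14.769
Total = 17.1019


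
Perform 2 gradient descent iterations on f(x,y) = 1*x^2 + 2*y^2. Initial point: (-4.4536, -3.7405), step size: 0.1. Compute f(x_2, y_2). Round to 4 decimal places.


Gradient descent on f(x,y) = 1*x^2 + 2*y^2.
Starting point: (-4.4536, -3.7405), alpha = 0.1
Step 1: grad_x = 2*1*-4.4536 = -8.9072, grad_y = 2*2*-3.7405 = -14.962
  x_1 = -4.4536 - 0.1*-8.9072 = -3.5629
  y_1 = -3.7405 - 0.1*-14.962 = -2.2443
Step 2: grad_x = 2*1*-3.5629 = -7.1258, grad_y = 2*2*-2.2443 = -8.9772
  x_2 = -3.5629 - 0.1*-7.1258 = -2.8503
  y_2 = -2.2443 - 0.1*-8.9772 = -1.3466
f(-2.8503, -1.3466) = 1*(-2.8503)^2 + 2*(-1.3466)^2 = 11.7508
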